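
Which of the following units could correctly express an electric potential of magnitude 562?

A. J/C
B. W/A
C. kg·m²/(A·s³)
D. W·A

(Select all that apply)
A, B, C

electric potential has SI base units: kg * m^2 / (A * s^3)

Checking each option against kg * m^2 / (A * s^3):
  A. J/C: ✓ matches
  B. W/A: ✓ matches
  C. kg·m²/(A·s³): ✓ matches
  D. W·A: ✗ does not match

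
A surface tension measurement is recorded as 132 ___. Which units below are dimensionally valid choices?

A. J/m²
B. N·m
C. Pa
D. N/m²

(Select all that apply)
A

surface tension has SI base units: kg / s^2

Checking each option against kg / s^2:
  A. J/m²: ✓ matches
  B. N·m: ✗ does not match
  C. Pa: ✗ does not match
  D. N/m²: ✗ does not match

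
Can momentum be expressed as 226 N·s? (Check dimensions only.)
Yes

momentum has SI base units: kg * m / s
N·s reduces to the same SI base units, so it is a valid unit for momentum.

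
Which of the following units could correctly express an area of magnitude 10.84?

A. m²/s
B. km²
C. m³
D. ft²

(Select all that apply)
B, D

area has SI base units: m^2

Checking each option against m^2:
  A. m²/s: ✗ does not match
  B. km²: ✓ matches
  C. m³: ✗ does not match
  D. ft²: ✓ matches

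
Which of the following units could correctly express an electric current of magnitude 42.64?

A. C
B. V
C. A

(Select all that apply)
C

electric current has SI base units: A

Checking each option against A:
  A. C: ✗ does not match
  B. V: ✗ does not match
  C. A: ✓ matches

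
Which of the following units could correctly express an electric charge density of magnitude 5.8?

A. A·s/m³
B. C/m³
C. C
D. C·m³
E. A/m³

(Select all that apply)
A, B

electric charge density has SI base units: A * s / m^3

Checking each option against A * s / m^3:
  A. A·s/m³: ✓ matches
  B. C/m³: ✓ matches
  C. C: ✗ does not match
  D. C·m³: ✗ does not match
  E. A/m³: ✗ does not match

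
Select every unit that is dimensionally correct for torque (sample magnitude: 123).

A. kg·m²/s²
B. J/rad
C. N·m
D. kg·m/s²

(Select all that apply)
A, B, C

torque has SI base units: kg * m^2 / s^2

Checking each option against kg * m^2 / s^2:
  A. kg·m²/s²: ✓ matches
  B. J/rad: ✓ matches
  C. N·m: ✓ matches
  D. kg·m/s²: ✗ does not match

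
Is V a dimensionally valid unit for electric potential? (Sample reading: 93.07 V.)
Yes

electric potential has SI base units: kg * m^2 / (A * s^3)
V reduces to the same SI base units, so it is a valid unit for electric potential.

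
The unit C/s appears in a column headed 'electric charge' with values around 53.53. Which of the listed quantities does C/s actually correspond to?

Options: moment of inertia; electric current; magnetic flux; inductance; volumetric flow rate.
electric current

electric charge should have units dimensionally equivalent to A * s (e.g. C).
The given unit 'C/s' reduces to A. Of the listed options, that is the dimensionality of electric current.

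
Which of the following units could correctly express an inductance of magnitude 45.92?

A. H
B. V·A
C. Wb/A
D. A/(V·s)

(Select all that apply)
A, C

inductance has SI base units: kg * m^2 / (A^2 * s^2)

Checking each option against kg * m^2 / (A^2 * s^2):
  A. H: ✓ matches
  B. V·A: ✗ does not match
  C. Wb/A: ✓ matches
  D. A/(V·s): ✗ does not match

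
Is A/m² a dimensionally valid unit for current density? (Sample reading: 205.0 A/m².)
Yes

current density has SI base units: A / m^2
A/m² reduces to the same SI base units, so it is a valid unit for current density.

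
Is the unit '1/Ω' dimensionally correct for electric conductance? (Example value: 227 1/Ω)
Yes

electric conductance has SI base units: A^2 * s^3 / (kg * m^2)
1/Ω reduces to the same SI base units, so it is a valid unit for electric conductance.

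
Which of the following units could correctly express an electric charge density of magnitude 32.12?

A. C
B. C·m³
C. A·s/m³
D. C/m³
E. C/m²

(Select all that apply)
C, D

electric charge density has SI base units: A * s / m^3

Checking each option against A * s / m^3:
  A. C: ✗ does not match
  B. C·m³: ✗ does not match
  C. A·s/m³: ✓ matches
  D. C/m³: ✓ matches
  E. C/m²: ✗ does not match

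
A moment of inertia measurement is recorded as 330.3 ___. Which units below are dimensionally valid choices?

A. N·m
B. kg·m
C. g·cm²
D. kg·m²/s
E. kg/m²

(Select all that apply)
C

moment of inertia has SI base units: kg * m^2

Checking each option against kg * m^2:
  A. N·m: ✗ does not match
  B. kg·m: ✗ does not match
  C. g·cm²: ✓ matches
  D. kg·m²/s: ✗ does not match
  E. kg/m²: ✗ does not match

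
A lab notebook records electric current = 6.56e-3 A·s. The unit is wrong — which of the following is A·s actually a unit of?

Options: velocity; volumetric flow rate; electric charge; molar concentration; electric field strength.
electric charge

electric current should have units dimensionally equivalent to A (e.g. A).
The given unit 'A·s' reduces to A * s. Of the listed options, that is the dimensionality of electric charge.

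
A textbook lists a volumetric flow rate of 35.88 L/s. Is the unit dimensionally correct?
Yes

volumetric flow rate has SI base units: m^3 / s
L/s reduces to the same SI base units, so it is a valid unit for volumetric flow rate.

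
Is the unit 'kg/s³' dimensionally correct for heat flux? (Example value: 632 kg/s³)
Yes

heat flux has SI base units: kg / s^3
kg/s³ reduces to the same SI base units, so it is a valid unit for heat flux.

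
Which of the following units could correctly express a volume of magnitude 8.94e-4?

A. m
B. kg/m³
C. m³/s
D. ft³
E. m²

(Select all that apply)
D

volume has SI base units: m^3

Checking each option against m^3:
  A. m: ✗ does not match
  B. kg/m³: ✗ does not match
  C. m³/s: ✗ does not match
  D. ft³: ✓ matches
  E. m²: ✗ does not match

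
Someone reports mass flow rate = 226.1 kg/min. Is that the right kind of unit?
Yes

mass flow rate has SI base units: kg / s
kg/min reduces to the same SI base units, so it is a valid unit for mass flow rate.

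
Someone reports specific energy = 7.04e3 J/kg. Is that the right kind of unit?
Yes

specific energy has SI base units: m^2 / s^2
J/kg reduces to the same SI base units, so it is a valid unit for specific energy.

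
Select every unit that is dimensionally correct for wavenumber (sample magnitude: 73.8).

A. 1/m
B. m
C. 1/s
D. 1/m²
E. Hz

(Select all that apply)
A

wavenumber has SI base units: 1 / m

Checking each option against 1 / m:
  A. 1/m: ✓ matches
  B. m: ✗ does not match
  C. 1/s: ✗ does not match
  D. 1/m²: ✗ does not match
  E. Hz: ✗ does not match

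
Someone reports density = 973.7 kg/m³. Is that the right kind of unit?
Yes

density has SI base units: kg / m^3
kg/m³ reduces to the same SI base units, so it is a valid unit for density.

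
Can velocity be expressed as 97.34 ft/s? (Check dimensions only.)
Yes

velocity has SI base units: m / s
ft/s reduces to the same SI base units, so it is a valid unit for velocity.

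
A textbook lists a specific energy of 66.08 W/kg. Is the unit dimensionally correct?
No

specific energy has SI base units: m^2 / s^2
W/kg does NOT reduce to m^2 / s^2; a valid unit for specific energy would be e.g. J/kg.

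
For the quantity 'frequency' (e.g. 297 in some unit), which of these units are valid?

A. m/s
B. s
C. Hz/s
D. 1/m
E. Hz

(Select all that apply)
E

frequency has SI base units: 1 / s

Checking each option against 1 / s:
  A. m/s: ✗ does not match
  B. s: ✗ does not match
  C. Hz/s: ✗ does not match
  D. 1/m: ✗ does not match
  E. Hz: ✓ matches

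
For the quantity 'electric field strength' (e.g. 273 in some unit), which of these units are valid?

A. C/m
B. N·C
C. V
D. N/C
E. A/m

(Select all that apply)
D

electric field strength has SI base units: kg * m / (A * s^3)

Checking each option against kg * m / (A * s^3):
  A. C/m: ✗ does not match
  B. N·C: ✗ does not match
  C. V: ✗ does not match
  D. N/C: ✓ matches
  E. A/m: ✗ does not match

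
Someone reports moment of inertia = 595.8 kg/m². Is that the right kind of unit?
No

moment of inertia has SI base units: kg * m^2
kg/m² does NOT reduce to kg * m^2; a valid unit for moment of inertia would be e.g. kg·m².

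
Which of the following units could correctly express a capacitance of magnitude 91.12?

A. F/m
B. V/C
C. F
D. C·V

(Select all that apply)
C

capacitance has SI base units: A^2 * s^4 / (kg * m^2)

Checking each option against A^2 * s^4 / (kg * m^2):
  A. F/m: ✗ does not match
  B. V/C: ✗ does not match
  C. F: ✓ matches
  D. C·V: ✗ does not match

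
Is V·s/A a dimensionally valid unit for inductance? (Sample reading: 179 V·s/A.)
Yes

inductance has SI base units: kg * m^2 / (A^2 * s^2)
V·s/A reduces to the same SI base units, so it is a valid unit for inductance.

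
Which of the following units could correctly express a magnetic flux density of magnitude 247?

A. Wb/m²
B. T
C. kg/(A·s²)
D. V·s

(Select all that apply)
A, B, C

magnetic flux density has SI base units: kg / (A * s^2)

Checking each option against kg / (A * s^2):
  A. Wb/m²: ✓ matches
  B. T: ✓ matches
  C. kg/(A·s²): ✓ matches
  D. V·s: ✗ does not match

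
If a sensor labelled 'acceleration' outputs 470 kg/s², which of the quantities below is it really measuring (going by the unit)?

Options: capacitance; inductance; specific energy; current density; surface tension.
surface tension

acceleration should have units dimensionally equivalent to m / s^2 (e.g. m/s²).
The given unit 'kg/s²' reduces to kg / s^2. Of the listed options, that is the dimensionality of surface tension.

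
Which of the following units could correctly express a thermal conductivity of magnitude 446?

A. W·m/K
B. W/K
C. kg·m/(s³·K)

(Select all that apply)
C

thermal conductivity has SI base units: kg * m / (s^3 * K)

Checking each option against kg * m / (s^3 * K):
  A. W·m/K: ✗ does not match
  B. W/K: ✗ does not match
  C. kg·m/(s³·K): ✓ matches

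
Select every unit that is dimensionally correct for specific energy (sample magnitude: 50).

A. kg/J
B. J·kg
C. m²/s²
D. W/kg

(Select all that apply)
C

specific energy has SI base units: m^2 / s^2

Checking each option against m^2 / s^2:
  A. kg/J: ✗ does not match
  B. J·kg: ✗ does not match
  C. m²/s²: ✓ matches
  D. W/kg: ✗ does not match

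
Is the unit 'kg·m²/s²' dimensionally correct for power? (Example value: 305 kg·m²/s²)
No

power has SI base units: kg * m^2 / s^3
kg·m²/s² does NOT reduce to kg * m^2 / s^3; a valid unit for power would be e.g. W.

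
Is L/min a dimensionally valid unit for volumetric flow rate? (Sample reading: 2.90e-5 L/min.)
Yes

volumetric flow rate has SI base units: m^3 / s
L/min reduces to the same SI base units, so it is a valid unit for volumetric flow rate.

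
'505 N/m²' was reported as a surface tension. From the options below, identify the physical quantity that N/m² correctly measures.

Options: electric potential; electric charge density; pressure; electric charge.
pressure

surface tension should have units dimensionally equivalent to kg / s^2 (e.g. N/m).
The given unit 'N/m²' reduces to kg / (m * s^2). Of the listed options, that is the dimensionality of pressure.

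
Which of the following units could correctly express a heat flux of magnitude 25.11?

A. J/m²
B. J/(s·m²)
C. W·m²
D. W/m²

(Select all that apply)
B, D

heat flux has SI base units: kg / s^3

Checking each option against kg / s^3:
  A. J/m²: ✗ does not match
  B. J/(s·m²): ✓ matches
  C. W·m²: ✗ does not match
  D. W/m²: ✓ matches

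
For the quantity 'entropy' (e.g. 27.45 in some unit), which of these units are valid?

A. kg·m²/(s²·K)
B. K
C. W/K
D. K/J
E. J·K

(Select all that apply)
A

entropy has SI base units: kg * m^2 / (s^2 * K)

Checking each option against kg * m^2 / (s^2 * K):
  A. kg·m²/(s²·K): ✓ matches
  B. K: ✗ does not match
  C. W/K: ✗ does not match
  D. K/J: ✗ does not match
  E. J·K: ✗ does not match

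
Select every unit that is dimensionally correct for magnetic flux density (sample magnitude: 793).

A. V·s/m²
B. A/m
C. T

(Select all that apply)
A, C

magnetic flux density has SI base units: kg / (A * s^2)

Checking each option against kg / (A * s^2):
  A. V·s/m²: ✓ matches
  B. A/m: ✗ does not match
  C. T: ✓ matches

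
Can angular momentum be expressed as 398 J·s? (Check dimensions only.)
Yes

angular momentum has SI base units: kg * m^2 / s
J·s reduces to the same SI base units, so it is a valid unit for angular momentum.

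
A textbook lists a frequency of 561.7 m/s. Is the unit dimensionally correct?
No

frequency has SI base units: 1 / s
m/s does NOT reduce to 1 / s; a valid unit for frequency would be e.g. Hz.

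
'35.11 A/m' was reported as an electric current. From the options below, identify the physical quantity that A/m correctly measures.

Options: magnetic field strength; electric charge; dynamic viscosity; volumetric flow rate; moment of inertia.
magnetic field strength

electric current should have units dimensionally equivalent to A (e.g. A).
The given unit 'A/m' reduces to A / m. Of the listed options, that is the dimensionality of magnetic field strength.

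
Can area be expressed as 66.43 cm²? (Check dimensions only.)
Yes

area has SI base units: m^2
cm² reduces to the same SI base units, so it is a valid unit for area.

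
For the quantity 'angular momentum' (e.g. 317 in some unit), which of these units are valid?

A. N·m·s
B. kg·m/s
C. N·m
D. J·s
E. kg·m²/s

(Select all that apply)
A, D, E

angular momentum has SI base units: kg * m^2 / s

Checking each option against kg * m^2 / s:
  A. N·m·s: ✓ matches
  B. kg·m/s: ✗ does not match
  C. N·m: ✗ does not match
  D. J·s: ✓ matches
  E. kg·m²/s: ✓ matches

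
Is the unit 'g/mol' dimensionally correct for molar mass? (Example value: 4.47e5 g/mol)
Yes

molar mass has SI base units: kg / mol
g/mol reduces to the same SI base units, so it is a valid unit for molar mass.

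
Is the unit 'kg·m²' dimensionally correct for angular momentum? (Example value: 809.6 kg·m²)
No

angular momentum has SI base units: kg * m^2 / s
kg·m² does NOT reduce to kg * m^2 / s; a valid unit for angular momentum would be e.g. kg·m²/s.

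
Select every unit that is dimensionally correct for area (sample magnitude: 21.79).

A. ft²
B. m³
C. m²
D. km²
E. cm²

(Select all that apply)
A, C, D, E

area has SI base units: m^2

Checking each option against m^2:
  A. ft²: ✓ matches
  B. m³: ✗ does not match
  C. m²: ✓ matches
  D. km²: ✓ matches
  E. cm²: ✓ matches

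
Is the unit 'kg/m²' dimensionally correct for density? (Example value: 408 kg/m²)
No

density has SI base units: kg / m^3
kg/m² does NOT reduce to kg / m^3; a valid unit for density would be e.g. kg/m³.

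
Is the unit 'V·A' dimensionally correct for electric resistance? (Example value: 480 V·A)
No

electric resistance has SI base units: kg * m^2 / (A^2 * s^3)
V·A does NOT reduce to kg * m^2 / (A^2 * s^3); a valid unit for electric resistance would be e.g. Ω.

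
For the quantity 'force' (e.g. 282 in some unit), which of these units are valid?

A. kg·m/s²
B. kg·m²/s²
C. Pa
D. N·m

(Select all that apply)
A

force has SI base units: kg * m / s^2

Checking each option against kg * m / s^2:
  A. kg·m/s²: ✓ matches
  B. kg·m²/s²: ✗ does not match
  C. Pa: ✗ does not match
  D. N·m: ✗ does not match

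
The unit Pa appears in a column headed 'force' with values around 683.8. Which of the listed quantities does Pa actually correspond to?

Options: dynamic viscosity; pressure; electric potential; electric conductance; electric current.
pressure

force should have units dimensionally equivalent to kg * m / s^2 (e.g. N).
The given unit 'Pa' reduces to kg / (m * s^2). Of the listed options, that is the dimensionality of pressure.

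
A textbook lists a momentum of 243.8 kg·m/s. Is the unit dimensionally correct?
Yes

momentum has SI base units: kg * m / s
kg·m/s reduces to the same SI base units, so it is a valid unit for momentum.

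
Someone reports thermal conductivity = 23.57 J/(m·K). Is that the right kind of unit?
No

thermal conductivity has SI base units: kg * m / (s^3 * K)
J/(m·K) does NOT reduce to kg * m / (s^3 * K); a valid unit for thermal conductivity would be e.g. W/(m·K).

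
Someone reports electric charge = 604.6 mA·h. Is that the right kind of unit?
Yes

electric charge has SI base units: A * s
mA·h reduces to the same SI base units, so it is a valid unit for electric charge.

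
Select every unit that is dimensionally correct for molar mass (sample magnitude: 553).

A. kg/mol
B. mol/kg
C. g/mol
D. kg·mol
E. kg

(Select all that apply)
A, C

molar mass has SI base units: kg / mol

Checking each option against kg / mol:
  A. kg/mol: ✓ matches
  B. mol/kg: ✗ does not match
  C. g/mol: ✓ matches
  D. kg·mol: ✗ does not match
  E. kg: ✗ does not match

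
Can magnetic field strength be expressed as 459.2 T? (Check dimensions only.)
No

magnetic field strength has SI base units: A / m
T does NOT reduce to A / m; a valid unit for magnetic field strength would be e.g. A/m.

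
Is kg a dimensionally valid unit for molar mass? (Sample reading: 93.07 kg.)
No

molar mass has SI base units: kg / mol
kg does NOT reduce to kg / mol; a valid unit for molar mass would be e.g. kg/mol.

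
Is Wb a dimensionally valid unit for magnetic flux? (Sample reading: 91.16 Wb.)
Yes

magnetic flux has SI base units: kg * m^2 / (A * s^2)
Wb reduces to the same SI base units, so it is a valid unit for magnetic flux.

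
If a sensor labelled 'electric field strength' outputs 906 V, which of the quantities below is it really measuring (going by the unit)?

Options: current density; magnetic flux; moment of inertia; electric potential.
electric potential

electric field strength should have units dimensionally equivalent to kg * m / (A * s^3) (e.g. V/m).
The given unit 'V' reduces to kg * m^2 / (A * s^3). Of the listed options, that is the dimensionality of electric potential.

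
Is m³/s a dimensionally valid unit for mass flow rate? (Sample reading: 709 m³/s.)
No

mass flow rate has SI base units: kg / s
m³/s does NOT reduce to kg / s; a valid unit for mass flow rate would be e.g. kg/s.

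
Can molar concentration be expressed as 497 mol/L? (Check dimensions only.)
Yes

molar concentration has SI base units: mol / m^3
mol/L reduces to the same SI base units, so it is a valid unit for molar concentration.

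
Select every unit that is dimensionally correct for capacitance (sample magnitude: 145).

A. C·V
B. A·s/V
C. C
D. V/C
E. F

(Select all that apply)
B, E

capacitance has SI base units: A^2 * s^4 / (kg * m^2)

Checking each option against A^2 * s^4 / (kg * m^2):
  A. C·V: ✗ does not match
  B. A·s/V: ✓ matches
  C. C: ✗ does not match
  D. V/C: ✗ does not match
  E. F: ✓ matches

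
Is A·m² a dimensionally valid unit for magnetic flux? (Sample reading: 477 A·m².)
No

magnetic flux has SI base units: kg * m^2 / (A * s^2)
A·m² does NOT reduce to kg * m^2 / (A * s^2); a valid unit for magnetic flux would be e.g. Wb.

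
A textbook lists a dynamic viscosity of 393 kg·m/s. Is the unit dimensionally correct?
No

dynamic viscosity has SI base units: kg / (m * s)
kg·m/s does NOT reduce to kg / (m * s); a valid unit for dynamic viscosity would be e.g. Pa·s.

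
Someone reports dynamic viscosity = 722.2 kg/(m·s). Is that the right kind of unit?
Yes

dynamic viscosity has SI base units: kg / (m * s)
kg/(m·s) reduces to the same SI base units, so it is a valid unit for dynamic viscosity.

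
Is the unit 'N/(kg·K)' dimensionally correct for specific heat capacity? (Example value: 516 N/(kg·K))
No

specific heat capacity has SI base units: m^2 / (s^2 * K)
N/(kg·K) does NOT reduce to m^2 / (s^2 * K); a valid unit for specific heat capacity would be e.g. J/(kg·K).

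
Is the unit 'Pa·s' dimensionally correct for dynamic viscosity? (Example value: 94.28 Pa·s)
Yes

dynamic viscosity has SI base units: kg / (m * s)
Pa·s reduces to the same SI base units, so it is a valid unit for dynamic viscosity.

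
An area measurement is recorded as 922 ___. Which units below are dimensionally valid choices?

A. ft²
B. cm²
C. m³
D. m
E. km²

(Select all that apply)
A, B, E

area has SI base units: m^2

Checking each option against m^2:
  A. ft²: ✓ matches
  B. cm²: ✓ matches
  C. m³: ✗ does not match
  D. m: ✗ does not match
  E. km²: ✓ matches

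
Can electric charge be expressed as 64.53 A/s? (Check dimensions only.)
No

electric charge has SI base units: A * s
A/s does NOT reduce to A * s; a valid unit for electric charge would be e.g. C.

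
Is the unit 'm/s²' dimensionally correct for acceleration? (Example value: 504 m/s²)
Yes

acceleration has SI base units: m / s^2
m/s² reduces to the same SI base units, so it is a valid unit for acceleration.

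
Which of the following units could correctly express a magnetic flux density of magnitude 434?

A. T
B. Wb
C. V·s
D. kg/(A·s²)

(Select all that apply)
A, D

magnetic flux density has SI base units: kg / (A * s^2)

Checking each option against kg / (A * s^2):
  A. T: ✓ matches
  B. Wb: ✗ does not match
  C. V·s: ✗ does not match
  D. kg/(A·s²): ✓ matches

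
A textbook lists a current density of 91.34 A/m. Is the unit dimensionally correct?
No

current density has SI base units: A / m^2
A/m does NOT reduce to A / m^2; a valid unit for current density would be e.g. A/m².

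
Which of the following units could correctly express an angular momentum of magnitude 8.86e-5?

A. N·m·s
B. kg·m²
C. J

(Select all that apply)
A

angular momentum has SI base units: kg * m^2 / s

Checking each option against kg * m^2 / s:
  A. N·m·s: ✓ matches
  B. kg·m²: ✗ does not match
  C. J: ✗ does not match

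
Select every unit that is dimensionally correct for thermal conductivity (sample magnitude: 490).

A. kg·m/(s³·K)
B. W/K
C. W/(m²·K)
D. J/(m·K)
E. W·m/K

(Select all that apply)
A

thermal conductivity has SI base units: kg * m / (s^3 * K)

Checking each option against kg * m / (s^3 * K):
  A. kg·m/(s³·K): ✓ matches
  B. W/K: ✗ does not match
  C. W/(m²·K): ✗ does not match
  D. J/(m·K): ✗ does not match
  E. W·m/K: ✗ does not match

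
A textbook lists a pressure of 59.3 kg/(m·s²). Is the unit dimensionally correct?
Yes

pressure has SI base units: kg / (m * s^2)
kg/(m·s²) reduces to the same SI base units, so it is a valid unit for pressure.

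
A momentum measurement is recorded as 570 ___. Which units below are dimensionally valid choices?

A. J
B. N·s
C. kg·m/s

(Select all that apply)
B, C

momentum has SI base units: kg * m / s

Checking each option against kg * m / s:
  A. J: ✗ does not match
  B. N·s: ✓ matches
  C. kg·m/s: ✓ matches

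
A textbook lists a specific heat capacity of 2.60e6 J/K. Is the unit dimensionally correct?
No

specific heat capacity has SI base units: m^2 / (s^2 * K)
J/K does NOT reduce to m^2 / (s^2 * K); a valid unit for specific heat capacity would be e.g. J/(kg·K).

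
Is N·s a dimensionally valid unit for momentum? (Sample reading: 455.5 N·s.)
Yes

momentum has SI base units: kg * m / s
N·s reduces to the same SI base units, so it is a valid unit for momentum.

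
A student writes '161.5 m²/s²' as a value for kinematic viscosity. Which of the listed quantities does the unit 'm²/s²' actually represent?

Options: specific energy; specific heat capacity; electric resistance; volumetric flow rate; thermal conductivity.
specific energy

kinematic viscosity should have units dimensionally equivalent to m^2 / s (e.g. m²/s).
The given unit 'm²/s²' reduces to m^2 / s^2. Of the listed options, that is the dimensionality of specific energy.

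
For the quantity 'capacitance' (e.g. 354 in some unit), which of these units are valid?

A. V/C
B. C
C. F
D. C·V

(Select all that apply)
C

capacitance has SI base units: A^2 * s^4 / (kg * m^2)

Checking each option against A^2 * s^4 / (kg * m^2):
  A. V/C: ✗ does not match
  B. C: ✗ does not match
  C. F: ✓ matches
  D. C·V: ✗ does not match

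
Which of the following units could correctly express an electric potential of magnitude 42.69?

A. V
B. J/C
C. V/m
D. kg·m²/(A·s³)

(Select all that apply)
A, B, D

electric potential has SI base units: kg * m^2 / (A * s^3)

Checking each option against kg * m^2 / (A * s^3):
  A. V: ✓ matches
  B. J/C: ✓ matches
  C. V/m: ✗ does not match
  D. kg·m²/(A·s³): ✓ matches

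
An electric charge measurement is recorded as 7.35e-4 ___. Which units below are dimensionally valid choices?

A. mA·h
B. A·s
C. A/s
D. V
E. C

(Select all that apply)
A, B, E

electric charge has SI base units: A * s

Checking each option against A * s:
  A. mA·h: ✓ matches
  B. A·s: ✓ matches
  C. A/s: ✗ does not match
  D. V: ✗ does not match
  E. C: ✓ matches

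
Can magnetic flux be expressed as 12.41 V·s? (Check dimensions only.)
Yes

magnetic flux has SI base units: kg * m^2 / (A * s^2)
V·s reduces to the same SI base units, so it is a valid unit for magnetic flux.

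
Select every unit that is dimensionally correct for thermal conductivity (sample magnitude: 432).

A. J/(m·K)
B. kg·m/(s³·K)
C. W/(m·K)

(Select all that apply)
B, C

thermal conductivity has SI base units: kg * m / (s^3 * K)

Checking each option against kg * m / (s^3 * K):
  A. J/(m·K): ✗ does not match
  B. kg·m/(s³·K): ✓ matches
  C. W/(m·K): ✓ matches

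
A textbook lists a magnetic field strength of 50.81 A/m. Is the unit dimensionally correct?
Yes

magnetic field strength has SI base units: A / m
A/m reduces to the same SI base units, so it is a valid unit for magnetic field strength.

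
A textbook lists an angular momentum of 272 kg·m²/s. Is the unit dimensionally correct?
Yes

angular momentum has SI base units: kg * m^2 / s
kg·m²/s reduces to the same SI base units, so it is a valid unit for angular momentum.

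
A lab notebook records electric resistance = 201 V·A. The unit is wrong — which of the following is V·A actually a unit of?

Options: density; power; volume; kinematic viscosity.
power

electric resistance should have units dimensionally equivalent to kg * m^2 / (A^2 * s^3) (e.g. Ω).
The given unit 'V·A' reduces to kg * m^2 / s^3. Of the listed options, that is the dimensionality of power.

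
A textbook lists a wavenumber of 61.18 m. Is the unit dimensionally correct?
No

wavenumber has SI base units: 1 / m
m does NOT reduce to 1 / m; a valid unit for wavenumber would be e.g. 1/m.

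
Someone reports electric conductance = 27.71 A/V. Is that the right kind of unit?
Yes

electric conductance has SI base units: A^2 * s^3 / (kg * m^2)
A/V reduces to the same SI base units, so it is a valid unit for electric conductance.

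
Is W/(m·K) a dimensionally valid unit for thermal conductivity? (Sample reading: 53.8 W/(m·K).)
Yes

thermal conductivity has SI base units: kg * m / (s^3 * K)
W/(m·K) reduces to the same SI base units, so it is a valid unit for thermal conductivity.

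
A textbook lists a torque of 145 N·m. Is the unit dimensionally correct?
Yes

torque has SI base units: kg * m^2 / s^2
N·m reduces to the same SI base units, so it is a valid unit for torque.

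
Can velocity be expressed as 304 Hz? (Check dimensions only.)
No

velocity has SI base units: m / s
Hz does NOT reduce to m / s; a valid unit for velocity would be e.g. m/s.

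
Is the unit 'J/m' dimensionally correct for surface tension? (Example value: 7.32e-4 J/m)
No

surface tension has SI base units: kg / s^2
J/m does NOT reduce to kg / s^2; a valid unit for surface tension would be e.g. N/m.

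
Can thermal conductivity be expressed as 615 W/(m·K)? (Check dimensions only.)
Yes

thermal conductivity has SI base units: kg * m / (s^3 * K)
W/(m·K) reduces to the same SI base units, so it is a valid unit for thermal conductivity.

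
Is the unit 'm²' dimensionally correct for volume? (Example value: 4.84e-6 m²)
No

volume has SI base units: m^3
m² does NOT reduce to m^3; a valid unit for volume would be e.g. m³.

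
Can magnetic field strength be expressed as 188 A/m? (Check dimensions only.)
Yes

magnetic field strength has SI base units: A / m
A/m reduces to the same SI base units, so it is a valid unit for magnetic field strength.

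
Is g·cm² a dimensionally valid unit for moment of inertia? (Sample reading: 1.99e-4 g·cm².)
Yes

moment of inertia has SI base units: kg * m^2
g·cm² reduces to the same SI base units, so it is a valid unit for moment of inertia.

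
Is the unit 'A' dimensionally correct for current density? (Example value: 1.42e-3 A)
No

current density has SI base units: A / m^2
A does NOT reduce to A / m^2; a valid unit for current density would be e.g. A/m².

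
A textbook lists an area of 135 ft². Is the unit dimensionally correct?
Yes

area has SI base units: m^2
ft² reduces to the same SI base units, so it is a valid unit for area.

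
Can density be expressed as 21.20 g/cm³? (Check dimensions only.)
Yes

density has SI base units: kg / m^3
g/cm³ reduces to the same SI base units, so it is a valid unit for density.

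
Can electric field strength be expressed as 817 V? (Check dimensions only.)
No

electric field strength has SI base units: kg * m / (A * s^3)
V does NOT reduce to kg * m / (A * s^3); a valid unit for electric field strength would be e.g. V/m.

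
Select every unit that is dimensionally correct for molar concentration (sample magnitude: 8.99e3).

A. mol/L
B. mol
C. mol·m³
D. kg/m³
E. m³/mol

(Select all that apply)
A

molar concentration has SI base units: mol / m^3

Checking each option against mol / m^3:
  A. mol/L: ✓ matches
  B. mol: ✗ does not match
  C. mol·m³: ✗ does not match
  D. kg/m³: ✗ does not match
  E. m³/mol: ✗ does not match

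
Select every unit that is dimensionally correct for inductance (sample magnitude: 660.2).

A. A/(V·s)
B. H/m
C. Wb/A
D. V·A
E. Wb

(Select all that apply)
C

inductance has SI base units: kg * m^2 / (A^2 * s^2)

Checking each option against kg * m^2 / (A^2 * s^2):
  A. A/(V·s): ✗ does not match
  B. H/m: ✗ does not match
  C. Wb/A: ✓ matches
  D. V·A: ✗ does not match
  E. Wb: ✗ does not match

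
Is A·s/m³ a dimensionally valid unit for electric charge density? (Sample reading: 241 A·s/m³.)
Yes

electric charge density has SI base units: A * s / m^3
A·s/m³ reduces to the same SI base units, so it is a valid unit for electric charge density.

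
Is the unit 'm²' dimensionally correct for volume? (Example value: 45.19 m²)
No

volume has SI base units: m^3
m² does NOT reduce to m^3; a valid unit for volume would be e.g. m³.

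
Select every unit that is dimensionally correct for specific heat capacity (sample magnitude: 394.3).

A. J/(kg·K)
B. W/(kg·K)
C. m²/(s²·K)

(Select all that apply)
A, C

specific heat capacity has SI base units: m^2 / (s^2 * K)

Checking each option against m^2 / (s^2 * K):
  A. J/(kg·K): ✓ matches
  B. W/(kg·K): ✗ does not match
  C. m²/(s²·K): ✓ matches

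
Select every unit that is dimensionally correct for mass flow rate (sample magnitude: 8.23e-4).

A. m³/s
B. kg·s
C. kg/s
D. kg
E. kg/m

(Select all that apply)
C

mass flow rate has SI base units: kg / s

Checking each option against kg / s:
  A. m³/s: ✗ does not match
  B. kg·s: ✗ does not match
  C. kg/s: ✓ matches
  D. kg: ✗ does not match
  E. kg/m: ✗ does not match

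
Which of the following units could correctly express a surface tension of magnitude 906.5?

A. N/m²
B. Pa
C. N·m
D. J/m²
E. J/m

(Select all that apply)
D

surface tension has SI base units: kg / s^2

Checking each option against kg / s^2:
  A. N/m²: ✗ does not match
  B. Pa: ✗ does not match
  C. N·m: ✗ does not match
  D. J/m²: ✓ matches
  E. J/m: ✗ does not match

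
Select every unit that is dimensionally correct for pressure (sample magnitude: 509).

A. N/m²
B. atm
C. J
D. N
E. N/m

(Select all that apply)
A, B

pressure has SI base units: kg / (m * s^2)

Checking each option against kg / (m * s^2):
  A. N/m²: ✓ matches
  B. atm: ✓ matches
  C. J: ✗ does not match
  D. N: ✗ does not match
  E. N/m: ✗ does not match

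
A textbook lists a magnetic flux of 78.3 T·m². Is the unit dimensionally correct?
Yes

magnetic flux has SI base units: kg * m^2 / (A * s^2)
T·m² reduces to the same SI base units, so it is a valid unit for magnetic flux.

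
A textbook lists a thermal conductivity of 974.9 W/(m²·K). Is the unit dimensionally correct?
No

thermal conductivity has SI base units: kg * m / (s^3 * K)
W/(m²·K) does NOT reduce to kg * m / (s^3 * K); a valid unit for thermal conductivity would be e.g. W/(m·K).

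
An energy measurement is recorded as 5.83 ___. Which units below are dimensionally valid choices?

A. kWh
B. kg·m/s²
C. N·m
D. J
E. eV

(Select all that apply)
A, C, D, E

energy has SI base units: kg * m^2 / s^2

Checking each option against kg * m^2 / s^2:
  A. kWh: ✓ matches
  B. kg·m/s²: ✗ does not match
  C. N·m: ✓ matches
  D. J: ✓ matches
  E. eV: ✓ matches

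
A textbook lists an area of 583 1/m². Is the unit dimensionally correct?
No

area has SI base units: m^2
1/m² does NOT reduce to m^2; a valid unit for area would be e.g. m².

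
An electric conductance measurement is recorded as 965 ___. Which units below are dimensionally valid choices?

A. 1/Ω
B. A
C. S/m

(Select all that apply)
A

electric conductance has SI base units: A^2 * s^3 / (kg * m^2)

Checking each option against A^2 * s^3 / (kg * m^2):
  A. 1/Ω: ✓ matches
  B. A: ✗ does not match
  C. S/m: ✗ does not match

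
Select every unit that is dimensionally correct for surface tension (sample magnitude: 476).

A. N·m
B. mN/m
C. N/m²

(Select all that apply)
B

surface tension has SI base units: kg / s^2

Checking each option against kg / s^2:
  A. N·m: ✗ does not match
  B. mN/m: ✓ matches
  C. N/m²: ✗ does not match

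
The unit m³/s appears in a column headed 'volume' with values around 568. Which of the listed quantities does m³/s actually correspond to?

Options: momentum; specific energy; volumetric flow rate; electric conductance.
volumetric flow rate

volume should have units dimensionally equivalent to m^3 (e.g. m³).
The given unit 'm³/s' reduces to m^3 / s. Of the listed options, that is the dimensionality of volumetric flow rate.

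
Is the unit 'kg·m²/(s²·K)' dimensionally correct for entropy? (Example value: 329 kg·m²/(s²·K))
Yes

entropy has SI base units: kg * m^2 / (s^2 * K)
kg·m²/(s²·K) reduces to the same SI base units, so it is a valid unit for entropy.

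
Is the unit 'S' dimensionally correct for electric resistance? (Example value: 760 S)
No

electric resistance has SI base units: kg * m^2 / (A^2 * s^3)
S does NOT reduce to kg * m^2 / (A^2 * s^3); a valid unit for electric resistance would be e.g. Ω.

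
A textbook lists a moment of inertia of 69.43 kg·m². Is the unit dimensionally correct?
Yes

moment of inertia has SI base units: kg * m^2
kg·m² reduces to the same SI base units, so it is a valid unit for moment of inertia.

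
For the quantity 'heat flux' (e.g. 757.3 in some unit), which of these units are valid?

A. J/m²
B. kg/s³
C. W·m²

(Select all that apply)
B

heat flux has SI base units: kg / s^3

Checking each option against kg / s^3:
  A. J/m²: ✗ does not match
  B. kg/s³: ✓ matches
  C. W·m²: ✗ does not match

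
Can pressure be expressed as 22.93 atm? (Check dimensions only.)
Yes

pressure has SI base units: kg / (m * s^2)
atm reduces to the same SI base units, so it is a valid unit for pressure.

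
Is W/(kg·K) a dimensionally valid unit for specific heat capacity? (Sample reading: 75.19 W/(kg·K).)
No

specific heat capacity has SI base units: m^2 / (s^2 * K)
W/(kg·K) does NOT reduce to m^2 / (s^2 * K); a valid unit for specific heat capacity would be e.g. J/(kg·K).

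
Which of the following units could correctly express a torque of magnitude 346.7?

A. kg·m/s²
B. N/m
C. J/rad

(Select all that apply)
C

torque has SI base units: kg * m^2 / s^2

Checking each option against kg * m^2 / s^2:
  A. kg·m/s²: ✗ does not match
  B. N/m: ✗ does not match
  C. J/rad: ✓ matches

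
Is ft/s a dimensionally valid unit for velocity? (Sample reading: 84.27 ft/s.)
Yes

velocity has SI base units: m / s
ft/s reduces to the same SI base units, so it is a valid unit for velocity.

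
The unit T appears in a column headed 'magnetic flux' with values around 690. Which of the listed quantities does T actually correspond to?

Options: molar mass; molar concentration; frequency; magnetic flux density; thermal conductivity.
magnetic flux density

magnetic flux should have units dimensionally equivalent to kg * m^2 / (A * s^2) (e.g. Wb).
The given unit 'T' reduces to kg / (A * s^2). Of the listed options, that is the dimensionality of magnetic flux density.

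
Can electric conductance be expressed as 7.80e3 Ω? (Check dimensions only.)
No

electric conductance has SI base units: A^2 * s^3 / (kg * m^2)
Ω does NOT reduce to A^2 * s^3 / (kg * m^2); a valid unit for electric conductance would be e.g. S.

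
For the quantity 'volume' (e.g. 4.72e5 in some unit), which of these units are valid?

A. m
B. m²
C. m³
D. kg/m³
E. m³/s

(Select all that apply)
C

volume has SI base units: m^3

Checking each option against m^3:
  A. m: ✗ does not match
  B. m²: ✗ does not match
  C. m³: ✓ matches
  D. kg/m³: ✗ does not match
  E. m³/s: ✗ does not match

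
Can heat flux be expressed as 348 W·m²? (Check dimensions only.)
No

heat flux has SI base units: kg / s^3
W·m² does NOT reduce to kg / s^3; a valid unit for heat flux would be e.g. W/m².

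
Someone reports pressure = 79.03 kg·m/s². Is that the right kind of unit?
No

pressure has SI base units: kg / (m * s^2)
kg·m/s² does NOT reduce to kg / (m * s^2); a valid unit for pressure would be e.g. Pa.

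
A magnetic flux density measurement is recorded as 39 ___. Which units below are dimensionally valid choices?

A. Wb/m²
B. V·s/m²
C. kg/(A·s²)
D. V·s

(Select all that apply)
A, B, C

magnetic flux density has SI base units: kg / (A * s^2)

Checking each option against kg / (A * s^2):
  A. Wb/m²: ✓ matches
  B. V·s/m²: ✓ matches
  C. kg/(A·s²): ✓ matches
  D. V·s: ✗ does not match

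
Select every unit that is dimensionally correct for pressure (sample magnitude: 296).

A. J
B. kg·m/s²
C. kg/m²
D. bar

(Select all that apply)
D

pressure has SI base units: kg / (m * s^2)

Checking each option against kg / (m * s^2):
  A. J: ✗ does not match
  B. kg·m/s²: ✗ does not match
  C. kg/m²: ✗ does not match
  D. bar: ✓ matches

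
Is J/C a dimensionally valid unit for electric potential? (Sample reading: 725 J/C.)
Yes

electric potential has SI base units: kg * m^2 / (A * s^3)
J/C reduces to the same SI base units, so it is a valid unit for electric potential.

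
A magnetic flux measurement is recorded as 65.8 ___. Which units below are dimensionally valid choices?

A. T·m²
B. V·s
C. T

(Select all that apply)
A, B

magnetic flux has SI base units: kg * m^2 / (A * s^2)

Checking each option against kg * m^2 / (A * s^2):
  A. T·m²: ✓ matches
  B. V·s: ✓ matches
  C. T: ✗ does not match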